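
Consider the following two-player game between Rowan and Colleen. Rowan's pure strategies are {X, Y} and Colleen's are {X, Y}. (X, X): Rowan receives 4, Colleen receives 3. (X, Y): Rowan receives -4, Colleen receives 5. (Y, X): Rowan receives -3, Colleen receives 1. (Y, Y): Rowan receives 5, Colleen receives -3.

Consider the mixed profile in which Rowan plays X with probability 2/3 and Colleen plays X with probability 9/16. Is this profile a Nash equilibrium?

Check Colleen's indifference given Rowan's mix p = 2/3:
  payoff from X = 7/3; payoff from Y = 7/3 — equal.
Check Rowan's indifference given Colleen's mix q = 9/16:
  payoff from X = 1/2; payoff from Y = 1/2 — equal.
Both players are indifferent, so neither can profitably deviate.

Yes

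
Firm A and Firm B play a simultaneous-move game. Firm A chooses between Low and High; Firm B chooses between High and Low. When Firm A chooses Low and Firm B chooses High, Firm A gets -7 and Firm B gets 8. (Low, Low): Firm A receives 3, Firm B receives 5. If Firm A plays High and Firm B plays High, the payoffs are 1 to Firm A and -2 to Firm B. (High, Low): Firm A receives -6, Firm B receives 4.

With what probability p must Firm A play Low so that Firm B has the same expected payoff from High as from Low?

p = 2/3

Firm B's indifference between High and Low determines Firm A's mixing probability p:
  Firm B's expected payoff from High: p·8 + (1−p)·(-2) = 10p - 2
  Firm B's expected payoff from Low: p·5 + (1−p)·4 = p + 4
  10p - 2 = p + 4  ⇒  9p = 6  ⇒  p = 2/3.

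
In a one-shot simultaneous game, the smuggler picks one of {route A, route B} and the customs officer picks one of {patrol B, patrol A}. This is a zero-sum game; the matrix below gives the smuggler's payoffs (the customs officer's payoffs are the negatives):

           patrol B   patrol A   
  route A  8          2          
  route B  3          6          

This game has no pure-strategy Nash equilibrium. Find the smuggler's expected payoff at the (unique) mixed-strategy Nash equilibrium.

14/3

The customs officer's mix must leave the smuggler indifferent between route A and route B.
  the smuggler's payoff from route A: q·8 + (1−q)·2 = 6q + 2
  the smuggler's payoff from route B: q·3 + (1−q)·6 = -3q + 6
  6q + 2 = -3q + 6  ⇒  9q = 4  ⇒  q = 4/9.
At equilibrium the smuggler is indifferent across rows, so the smuggler's payoff equals the payoff from route A: (4/9)·8 + (5/9)·2 = 14/3.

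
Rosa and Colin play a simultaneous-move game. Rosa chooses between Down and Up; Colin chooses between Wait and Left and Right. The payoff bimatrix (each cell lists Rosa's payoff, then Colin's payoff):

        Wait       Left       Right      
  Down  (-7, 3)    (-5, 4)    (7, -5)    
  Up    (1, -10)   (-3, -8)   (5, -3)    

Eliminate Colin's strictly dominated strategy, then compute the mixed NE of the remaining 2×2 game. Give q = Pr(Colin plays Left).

Colin's strategy Wait is strictly dominated by Left: 4 > 3 and -8 > -10. Eliminate Wait.
Colin's mix must leave Rosa indifferent between Down and Up.
  Rosa's payoff from Down: q·(-5) + (1−q)·7 = -12q + 7
  Rosa's payoff from Up: q·(-3) + (1−q)·5 = -8q + 5
  -12q + 7 = -8q + 5  ⇒  -4q = -2  ⇒  q = 1/2.

q = 1/2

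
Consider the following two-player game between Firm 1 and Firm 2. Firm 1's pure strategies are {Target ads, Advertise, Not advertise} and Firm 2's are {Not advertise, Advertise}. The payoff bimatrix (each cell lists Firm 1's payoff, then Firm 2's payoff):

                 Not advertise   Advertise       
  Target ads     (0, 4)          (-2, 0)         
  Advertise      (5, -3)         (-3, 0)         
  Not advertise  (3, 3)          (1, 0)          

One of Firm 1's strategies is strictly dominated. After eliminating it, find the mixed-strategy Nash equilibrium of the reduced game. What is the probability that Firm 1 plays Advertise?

Firm 1's strategy Target ads is strictly dominated by Not advertise: 3 > 0 and 1 > -2. Eliminate Target ads.
For Firm 2 to be willing to mix, Firm 2 must be indifferent between Not advertise and Advertise, which pins down Firm 1's mix.
  Firm 2's expected payoff from Not advertise: p·(-3) + (1−p)·3 = -6p + 3
  Firm 2's expected payoff from Advertise: p·0 + (1−p)·0 = 0
  -6p + 3 = 0  ⇒  -6p = -3  ⇒  p = 1/2.

p = 1/2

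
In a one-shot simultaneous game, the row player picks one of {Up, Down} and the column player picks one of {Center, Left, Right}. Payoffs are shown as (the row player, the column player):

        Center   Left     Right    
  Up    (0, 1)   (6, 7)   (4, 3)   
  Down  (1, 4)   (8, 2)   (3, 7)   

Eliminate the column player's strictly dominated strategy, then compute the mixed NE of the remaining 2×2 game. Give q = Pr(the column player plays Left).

q = 1/3

The column player's strategy Center is strictly dominated by Right: 3 > 1 and 7 > 4. Eliminate Center.
The row player's indifference between Up and Down determines the column player's mixing probability q:
  the row player's expected payoff from Up: q·6 + (1−q)·4 = 2q + 4
  the row player's expected payoff from Down: q·8 + (1−q)·3 = 5q + 3
  2q + 4 = 5q + 3  ⇒  -3q = -1  ⇒  q = 1/3.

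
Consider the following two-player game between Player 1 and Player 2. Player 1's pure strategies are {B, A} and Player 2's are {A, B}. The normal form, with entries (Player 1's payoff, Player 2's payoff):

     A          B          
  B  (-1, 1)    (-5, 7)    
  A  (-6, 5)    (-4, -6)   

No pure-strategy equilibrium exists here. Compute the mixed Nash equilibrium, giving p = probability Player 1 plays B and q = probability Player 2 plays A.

p = 11/17, q = 1/6

In a mixed equilibrium Player 2 is indifferent between A and B; this condition fixes p.
  Player 2's payoff to A: p·1 + (1−p)·5 = -4p + 5
  Player 2's payoff to B: p·7 + (1−p)·(-6) = 13p - 6
  -4p + 5 = 13p - 6  ⇒  -17p = -11  ⇒  p = 11/17.
In a mixed equilibrium Player 1 is indifferent between B and A; this condition fixes q.
  Player 1's expected payoff from B: q·(-1) + (1−q)·(-5) = 4q - 5
  Player 1's expected payoff from A: q·(-6) + (1−q)·(-4) = -2q - 4
  4q - 5 = -2q - 4  ⇒  6q = 1  ⇒  q = 1/6.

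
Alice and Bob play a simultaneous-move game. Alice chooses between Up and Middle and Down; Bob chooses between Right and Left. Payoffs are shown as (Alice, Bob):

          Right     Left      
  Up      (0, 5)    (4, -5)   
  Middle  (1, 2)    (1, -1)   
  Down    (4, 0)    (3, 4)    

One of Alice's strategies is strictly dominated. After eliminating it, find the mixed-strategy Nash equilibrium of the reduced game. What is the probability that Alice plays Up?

Alice's strategy Middle is strictly dominated by Down: 4 > 1 and 3 > 1. Eliminate Middle.
In a mixed equilibrium Bob is indifferent between Right and Left; this condition fixes p.
  Bob's payoff from Right: p·5 + (1−p)·0 = 5p
  Bob's payoff from Left: p·(-5) + (1−p)·4 = -9p + 4
  5p = -9p + 4  ⇒  14p = 4  ⇒  p = 2/7.

p = 2/7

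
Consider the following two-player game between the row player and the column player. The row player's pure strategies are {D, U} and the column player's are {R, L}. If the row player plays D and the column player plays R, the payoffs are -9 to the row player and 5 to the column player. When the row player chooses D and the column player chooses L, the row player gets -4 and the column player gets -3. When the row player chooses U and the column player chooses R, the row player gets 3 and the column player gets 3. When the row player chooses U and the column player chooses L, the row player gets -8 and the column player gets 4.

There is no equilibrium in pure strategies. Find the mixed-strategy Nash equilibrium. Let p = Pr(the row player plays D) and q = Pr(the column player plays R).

For the column player to be willing to mix, the column player must be indifferent between R and L, which pins down the row player's mix.
  the column player's expected payoff from R: p·5 + (1−p)·3 = 2p + 3
  the column player's expected payoff from L: p·(-3) + (1−p)·4 = -7p + 4
  2p + 3 = -7p + 4  ⇒  9p = 1  ⇒  p = 1/9.
The column player's mix must leave the row player indifferent between D and U.
  the row player's payoff to D: q·(-9) + (1−q)·(-4) = -5q - 4
  the row player's payoff to U: q·3 + (1−q)·(-8) = 11q - 8
  -5q - 4 = 11q - 8  ⇒  -16q = -4  ⇒  q = 1/4.

p = 1/9, q = 1/4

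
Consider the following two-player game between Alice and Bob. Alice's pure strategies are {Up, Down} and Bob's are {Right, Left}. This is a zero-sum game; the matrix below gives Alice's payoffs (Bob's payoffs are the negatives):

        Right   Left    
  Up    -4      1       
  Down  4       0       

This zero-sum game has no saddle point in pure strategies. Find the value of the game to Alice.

v = 4/9

In a mixed equilibrium Alice is indifferent between Up and Down; this condition fixes q.
  Alice's payoff from Up: q·(-4) + (1−q)·1 = -5q + 1
  Alice's payoff from Down: q·4 + (1−q)·0 = 4q
  -5q + 1 = 4q  ⇒  -9q = -1  ⇒  q = 1/9.
The value is Alice's expected payoff against this mix (using Up): (1/9)·(-4) + (8/9)·1 = 4/9.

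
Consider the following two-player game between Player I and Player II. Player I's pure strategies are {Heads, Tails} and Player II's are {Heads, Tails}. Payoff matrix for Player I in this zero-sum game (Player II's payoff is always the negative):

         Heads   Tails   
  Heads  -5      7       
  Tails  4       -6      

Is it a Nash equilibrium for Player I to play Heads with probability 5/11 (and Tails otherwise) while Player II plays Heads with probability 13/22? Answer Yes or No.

Yes

Check Player II's indifference given Player I's mix p = 5/11:
  payoff from Heads = 1/11; payoff from Tails = 1/11 — equal.
Check Player I's indifference given Player II's mix q = 13/22:
  payoff from Heads = -1/11; payoff from Tails = -1/11 — equal.
Both players are indifferent, so neither can profitably deviate.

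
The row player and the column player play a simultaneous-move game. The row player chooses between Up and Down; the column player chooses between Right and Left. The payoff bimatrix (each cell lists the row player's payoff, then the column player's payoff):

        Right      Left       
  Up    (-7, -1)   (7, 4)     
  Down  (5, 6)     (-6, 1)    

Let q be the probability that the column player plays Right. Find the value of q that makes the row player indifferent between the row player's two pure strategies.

q = 13/25

For the row player to be willing to mix, the row player must be indifferent between Up and Down, which pins down the column player's mix.
  the row player's payoff from Up: q·(-7) + (1−q)·7 = -14q + 7
  the row player's payoff from Down: q·5 + (1−q)·(-6) = 11q - 6
  -14q + 7 = 11q - 6  ⇒  -25q = -13  ⇒  q = 13/25.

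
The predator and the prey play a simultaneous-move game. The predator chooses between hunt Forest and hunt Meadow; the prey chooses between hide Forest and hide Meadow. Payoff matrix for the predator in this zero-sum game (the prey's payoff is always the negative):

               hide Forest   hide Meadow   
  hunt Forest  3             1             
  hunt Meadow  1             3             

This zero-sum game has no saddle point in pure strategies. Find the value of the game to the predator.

v = 2

In a mixed equilibrium the predator is indifferent between hunt Forest and hunt Meadow; this condition fixes q.
  the predator's payoff to hunt Forest: q·3 + (1−q)·1 = 2q + 1
  the predator's payoff to hunt Meadow: q·1 + (1−q)·3 = -2q + 3
  2q + 1 = -2q + 3  ⇒  4q = 2  ⇒  q = 1/2.
The value is the predator's expected payoff against this mix (using hunt Forest): (1/2)·3 + (1/2)·1 = 2.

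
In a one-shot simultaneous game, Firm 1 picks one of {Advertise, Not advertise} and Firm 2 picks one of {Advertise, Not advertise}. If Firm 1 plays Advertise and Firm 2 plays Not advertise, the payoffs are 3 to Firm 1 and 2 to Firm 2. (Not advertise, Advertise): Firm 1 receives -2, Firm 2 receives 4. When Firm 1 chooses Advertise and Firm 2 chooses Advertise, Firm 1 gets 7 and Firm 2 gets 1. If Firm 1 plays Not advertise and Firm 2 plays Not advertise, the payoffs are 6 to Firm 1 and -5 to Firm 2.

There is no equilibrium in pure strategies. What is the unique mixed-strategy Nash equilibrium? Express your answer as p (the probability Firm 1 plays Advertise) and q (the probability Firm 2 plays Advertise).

Set Firm 2's expected payoff from Advertise equal to that from Not advertise:
  Firm 2's payoff to Advertise: p·1 + (1−p)·4 = -3p + 4
  Firm 2's payoff to Not advertise: p·2 + (1−p)·(-5) = 7p - 5
  -3p + 4 = 7p - 5  ⇒  -10p = -9  ⇒  p = 9/10.
In a mixed equilibrium Firm 1 is indifferent between Advertise and Not advertise; this condition fixes q.
  Firm 1's expected payoff from Advertise: q·7 + (1−q)·3 = 4q + 3
  Firm 1's expected payoff from Not advertise: q·(-2) + (1−q)·6 = -8q + 6
  4q + 3 = -8q + 6  ⇒  12q = 3  ⇒  q = 1/4.

p = 9/10, q = 1/4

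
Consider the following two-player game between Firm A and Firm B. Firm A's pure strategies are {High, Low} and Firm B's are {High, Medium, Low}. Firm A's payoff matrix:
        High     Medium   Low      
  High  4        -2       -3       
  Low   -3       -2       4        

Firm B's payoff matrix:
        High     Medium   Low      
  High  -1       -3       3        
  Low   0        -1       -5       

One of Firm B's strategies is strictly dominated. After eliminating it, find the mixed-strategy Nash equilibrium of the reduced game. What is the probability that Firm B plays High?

q = 1/2

Firm B's strategy Medium is strictly dominated by High: -1 > -3 and 0 > -1. Eliminate Medium.
Set Firm A's expected payoff from High equal to that from Low:
  Firm A's expected payoff from High: q·4 + (1−q)·(-3) = 7q - 3
  Firm A's expected payoff from Low: q·(-3) + (1−q)·4 = -7q + 4
  7q - 3 = -7q + 4  ⇒  14q = 7  ⇒  q = 1/2.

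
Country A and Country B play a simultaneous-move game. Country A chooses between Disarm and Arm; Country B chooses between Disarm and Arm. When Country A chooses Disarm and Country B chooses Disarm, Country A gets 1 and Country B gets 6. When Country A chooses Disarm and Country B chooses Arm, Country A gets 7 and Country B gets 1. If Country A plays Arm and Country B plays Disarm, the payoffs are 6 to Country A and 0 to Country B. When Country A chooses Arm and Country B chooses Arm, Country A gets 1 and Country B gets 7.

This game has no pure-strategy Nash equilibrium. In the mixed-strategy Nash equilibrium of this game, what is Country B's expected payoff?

For Country B to be willing to mix, Country B must be indifferent between Disarm and Arm, which pins down Country A's mix.
  Country B's payoff from Disarm: p·6 + (1−p)·0 = 6p
  Country B's payoff from Arm: p·1 + (1−p)·7 = -6p + 7
  6p = -6p + 7  ⇒  12p = 7  ⇒  p = 7/12.
At equilibrium Country B is indifferent across columns, so Country B's payoff equals the payoff from Disarm: (7/12)·6 + (5/12)·0 = 7/2.

7/2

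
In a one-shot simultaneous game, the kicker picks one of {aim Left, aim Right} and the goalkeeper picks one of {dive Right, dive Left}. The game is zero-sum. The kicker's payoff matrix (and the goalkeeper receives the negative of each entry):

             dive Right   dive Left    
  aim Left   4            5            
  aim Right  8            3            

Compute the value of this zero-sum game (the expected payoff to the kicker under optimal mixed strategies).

v = 14/3

For the kicker to be willing to mix, the kicker must be indifferent between aim Left and aim Right, which pins down the goalkeeper's mix.
  the kicker's expected payoff from aim Left: q·4 + (1−q)·5 = -q + 5
  the kicker's expected payoff from aim Right: q·8 + (1−q)·3 = 5q + 3
  -q + 5 = 5q + 3  ⇒  -6q = -2  ⇒  q = 1/3.
The value is the kicker's expected payoff against this mix (using aim Left): (1/3)·4 + (2/3)·5 = 14/3.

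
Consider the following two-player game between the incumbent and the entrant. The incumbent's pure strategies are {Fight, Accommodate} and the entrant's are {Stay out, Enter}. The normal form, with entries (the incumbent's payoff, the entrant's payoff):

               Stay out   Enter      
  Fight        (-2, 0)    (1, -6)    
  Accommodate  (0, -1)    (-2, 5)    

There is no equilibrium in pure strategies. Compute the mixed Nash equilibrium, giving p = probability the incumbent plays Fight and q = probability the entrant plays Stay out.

For the entrant to be willing to mix, the entrant must be indifferent between Stay out and Enter, which pins down the incumbent's mix.
  the entrant's payoff to Stay out: p·0 + (1−p)·(-1) = p - 1
  the entrant's payoff to Enter: p·(-6) + (1−p)·5 = -11p + 5
  p - 1 = -11p + 5  ⇒  12p = 6  ⇒  p = 1/2.
For the incumbent to be willing to mix, the incumbent must be indifferent between Fight and Accommodate, which pins down the entrant's mix.
  the incumbent's payoff from Fight: q·(-2) + (1−q)·1 = -3q + 1
  the incumbent's payoff from Accommodate: q·0 + (1−q)·(-2) = 2q - 2
  -3q + 1 = 2q - 2  ⇒  -5q = -3  ⇒  q = 3/5.

p = 1/2, q = 3/5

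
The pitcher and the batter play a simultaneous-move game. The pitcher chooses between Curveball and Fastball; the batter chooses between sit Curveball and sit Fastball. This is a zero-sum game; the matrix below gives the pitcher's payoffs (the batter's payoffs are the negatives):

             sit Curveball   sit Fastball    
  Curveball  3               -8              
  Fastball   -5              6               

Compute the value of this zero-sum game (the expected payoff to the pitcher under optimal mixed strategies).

v = -1

For the pitcher to be willing to mix, the pitcher must be indifferent between Curveball and Fastball, which pins down the batter's mix.
  the pitcher's payoff to Curveball: q·3 + (1−q)·(-8) = 11q - 8
  the pitcher's payoff to Fastball: q·(-5) + (1−q)·6 = -11q + 6
  11q - 8 = -11q + 6  ⇒  22q = 14  ⇒  q = 7/11.
The value is the pitcher's expected payoff against this mix (using Curveball): (7/11)·3 + (4/11)·(-8) = -1.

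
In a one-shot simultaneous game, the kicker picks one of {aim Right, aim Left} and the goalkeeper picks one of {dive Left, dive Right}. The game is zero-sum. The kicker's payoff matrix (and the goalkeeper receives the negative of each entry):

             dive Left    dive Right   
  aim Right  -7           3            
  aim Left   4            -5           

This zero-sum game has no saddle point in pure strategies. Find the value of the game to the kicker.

v = -23/19

The kicker's indifference between aim Right and aim Left determines the goalkeeper's mixing probability q:
  the kicker's payoff to aim Right: q·(-7) + (1−q)·3 = -10q + 3
  the kicker's payoff to aim Left: q·4 + (1−q)·(-5) = 9q - 5
  -10q + 3 = 9q - 5  ⇒  -19q = -8  ⇒  q = 8/19.
The value is the kicker's expected payoff against this mix (using aim Right): (8/19)·(-7) + (11/19)·3 = -23/19.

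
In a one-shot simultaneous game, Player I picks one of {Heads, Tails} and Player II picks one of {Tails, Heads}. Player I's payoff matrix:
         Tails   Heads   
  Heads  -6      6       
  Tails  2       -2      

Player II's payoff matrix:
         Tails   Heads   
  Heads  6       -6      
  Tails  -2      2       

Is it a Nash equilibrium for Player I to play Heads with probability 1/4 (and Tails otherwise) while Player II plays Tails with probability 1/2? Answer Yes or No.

Yes

Check Player II's indifference given Player I's mix p = 1/4:
  payoff from Tails = 0; payoff from Heads = 0 — equal.
Check Player I's indifference given Player II's mix q = 1/2:
  payoff from Heads = 0; payoff from Tails = 0 — equal.
Both players are indifferent, so neither can profitably deviate.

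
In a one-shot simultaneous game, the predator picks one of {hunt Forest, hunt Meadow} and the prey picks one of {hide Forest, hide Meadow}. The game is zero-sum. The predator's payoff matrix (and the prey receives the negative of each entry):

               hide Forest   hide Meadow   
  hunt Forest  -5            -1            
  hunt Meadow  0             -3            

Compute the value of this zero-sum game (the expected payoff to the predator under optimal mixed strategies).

For the predator to be willing to mix, the predator must be indifferent between hunt Forest and hunt Meadow, which pins down the prey's mix.
  the predator's payoff from hunt Forest: q·(-5) + (1−q)·(-1) = -4q - 1
  the predator's payoff from hunt Meadow: q·0 + (1−q)·(-3) = 3q - 3
  -4q - 1 = 3q - 3  ⇒  -7q = -2  ⇒  q = 2/7.
The value is the predator's expected payoff against this mix (using hunt Forest): (2/7)·(-5) + (5/7)·(-1) = -15/7.

v = -15/7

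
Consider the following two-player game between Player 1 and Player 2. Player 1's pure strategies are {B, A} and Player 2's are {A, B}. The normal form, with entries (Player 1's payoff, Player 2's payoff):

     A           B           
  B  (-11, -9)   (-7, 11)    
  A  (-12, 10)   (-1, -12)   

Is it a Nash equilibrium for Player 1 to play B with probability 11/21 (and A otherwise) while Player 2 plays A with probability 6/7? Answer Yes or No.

Check Player 2's indifference given Player 1's mix p = 11/21:
  payoff from A = 1/21; payoff from B = 1/21 — equal.
Check Player 1's indifference given Player 2's mix q = 6/7:
  payoff from B = -73/7; payoff from A = -73/7 — equal.
Both players are indifferent, so neither can profitably deviate.

Yes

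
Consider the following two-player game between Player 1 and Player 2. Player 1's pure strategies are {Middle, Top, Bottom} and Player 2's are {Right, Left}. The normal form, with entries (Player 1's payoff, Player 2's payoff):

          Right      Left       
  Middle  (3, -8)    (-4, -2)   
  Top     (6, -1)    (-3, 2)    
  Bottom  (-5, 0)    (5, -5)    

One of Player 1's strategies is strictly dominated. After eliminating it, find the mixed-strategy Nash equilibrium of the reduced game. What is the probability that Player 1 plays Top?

Player 1's strategy Middle is strictly dominated by Top: 6 > 3 and -3 > -4. Eliminate Middle.
In a mixed equilibrium Player 2 is indifferent between Right and Left; this condition fixes p.
  Player 2's payoff from Right: p·(-1) + (1−p)·0 = -p
  Player 2's payoff from Left: p·2 + (1−p)·(-5) = 7p - 5
  -p = 7p - 5  ⇒  -8p = -5  ⇒  p = 5/8.

p = 5/8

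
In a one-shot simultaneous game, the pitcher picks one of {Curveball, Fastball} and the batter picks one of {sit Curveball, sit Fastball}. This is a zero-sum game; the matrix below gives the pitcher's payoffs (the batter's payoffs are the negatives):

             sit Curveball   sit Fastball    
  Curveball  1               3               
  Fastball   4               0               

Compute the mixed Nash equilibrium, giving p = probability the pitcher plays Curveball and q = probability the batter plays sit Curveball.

p = 2/3, q = 1/2

The pitcher's mix must leave the batter indifferent between sit Curveball and sit Fastball.
  the batter's expected payoff from sit Curveball: p·(-1) + (1−p)·(-4) = 3p - 4
  the batter's expected payoff from sit Fastball: p·(-3) + (1−p)·0 = -3p
  3p - 4 = -3p  ⇒  6p = 4  ⇒  p = 2/3.
For the pitcher to be willing to mix, the pitcher must be indifferent between Curveball and Fastball, which pins down the batter's mix.
  the pitcher's payoff to Curveball: q·1 + (1−q)·3 = -2q + 3
  the pitcher's payoff to Fastball: q·4 + (1−q)·0 = 4q
  -2q + 3 = 4q  ⇒  -6q = -3  ⇒  q = 1/2.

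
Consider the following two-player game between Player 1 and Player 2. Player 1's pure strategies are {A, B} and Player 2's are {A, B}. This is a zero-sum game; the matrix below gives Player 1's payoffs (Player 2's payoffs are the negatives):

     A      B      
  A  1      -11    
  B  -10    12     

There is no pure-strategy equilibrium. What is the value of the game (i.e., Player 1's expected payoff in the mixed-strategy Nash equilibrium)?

v = -49/17

For Player 1 to be willing to mix, Player 1 must be indifferent between A and B, which pins down Player 2's mix.
  Player 1's payoff to A: q·1 + (1−q)·(-11) = 12q - 11
  Player 1's payoff to B: q·(-10) + (1−q)·12 = -22q + 12
  12q - 11 = -22q + 12  ⇒  34q = 23  ⇒  q = 23/34.
The value is Player 1's expected payoff against this mix (using A): (23/34)·1 + (11/34)·(-11) = -49/17.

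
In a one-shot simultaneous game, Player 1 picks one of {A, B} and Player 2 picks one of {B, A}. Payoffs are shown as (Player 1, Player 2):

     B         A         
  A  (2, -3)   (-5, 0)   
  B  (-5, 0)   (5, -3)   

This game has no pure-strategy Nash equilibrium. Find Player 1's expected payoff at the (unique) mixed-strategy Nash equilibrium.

Player 1's indifference between A and B determines Player 2's mixing probability q:
  Player 1's expected payoff from A: q·2 + (1−q)·(-5) = 7q - 5
  Player 1's expected payoff from B: q·(-5) + (1−q)·5 = -10q + 5
  7q - 5 = -10q + 5  ⇒  17q = 10  ⇒  q = 10/17.
At equilibrium Player 1 is indifferent across rows, so Player 1's payoff equals the payoff from A: (10/17)·2 + (7/17)·(-5) = -15/17.

-15/17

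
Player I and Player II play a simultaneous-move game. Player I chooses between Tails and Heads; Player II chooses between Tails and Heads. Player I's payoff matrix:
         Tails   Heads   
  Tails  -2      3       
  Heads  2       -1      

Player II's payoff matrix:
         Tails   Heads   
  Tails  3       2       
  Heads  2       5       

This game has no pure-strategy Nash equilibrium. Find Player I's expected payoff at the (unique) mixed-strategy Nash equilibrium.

Player I's indifference between Tails and Heads determines Player II's mixing probability q:
  Player I's payoff to Tails: q·(-2) + (1−q)·3 = -5q + 3
  Player I's payoff to Heads: q·2 + (1−q)·(-1) = 3q - 1
  -5q + 3 = 3q - 1  ⇒  -8q = -4  ⇒  q = 1/2.
At equilibrium Player I is indifferent across rows, so Player I's payoff equals the payoff from Tails: (1/2)·(-2) + (1/2)·3 = 1/2.

1/2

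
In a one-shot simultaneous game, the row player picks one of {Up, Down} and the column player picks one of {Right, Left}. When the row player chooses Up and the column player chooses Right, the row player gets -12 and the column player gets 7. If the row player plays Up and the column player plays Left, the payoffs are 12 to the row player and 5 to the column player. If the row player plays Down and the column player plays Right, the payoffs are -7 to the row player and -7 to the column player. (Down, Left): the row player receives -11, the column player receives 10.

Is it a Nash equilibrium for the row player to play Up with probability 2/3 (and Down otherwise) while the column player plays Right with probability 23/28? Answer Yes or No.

Given the row player's mix p = 2/3, the column player's payoff from Right is 7/3 but from Left is 20/3. The column player strictly prefers Left, so the column player would not mix.
So the proposed profile is not a Nash equilibrium.

No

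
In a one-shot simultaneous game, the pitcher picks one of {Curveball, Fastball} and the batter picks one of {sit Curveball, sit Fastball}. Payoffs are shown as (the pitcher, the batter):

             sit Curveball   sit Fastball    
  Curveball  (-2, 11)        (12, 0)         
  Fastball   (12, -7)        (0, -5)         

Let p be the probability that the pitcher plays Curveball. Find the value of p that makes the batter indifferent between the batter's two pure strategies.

p = 2/13

For the batter to be willing to mix, the batter must be indifferent between sit Curveball and sit Fastball, which pins down the pitcher's mix.
  the batter's expected payoff from sit Curveball: p·11 + (1−p)·(-7) = 18p - 7
  the batter's expected payoff from sit Fastball: p·0 + (1−p)·(-5) = 5p - 5
  18p - 7 = 5p - 5  ⇒  13p = 2  ⇒  p = 2/13.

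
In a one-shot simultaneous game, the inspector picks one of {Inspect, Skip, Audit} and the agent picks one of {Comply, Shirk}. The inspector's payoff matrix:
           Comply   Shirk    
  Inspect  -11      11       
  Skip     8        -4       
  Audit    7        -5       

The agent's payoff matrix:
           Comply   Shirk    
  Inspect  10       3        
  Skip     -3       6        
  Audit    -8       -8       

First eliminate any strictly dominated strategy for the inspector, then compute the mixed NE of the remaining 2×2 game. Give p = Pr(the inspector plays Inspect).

The inspector's strategy Audit is strictly dominated by Skip: 8 > 7 and -4 > -5. Eliminate Audit.
The inspector's mix must leave the agent indifferent between Comply and Shirk.
  the agent's payoff from Comply: p·10 + (1−p)·(-3) = 13p - 3
  the agent's payoff from Shirk: p·3 + (1−p)·6 = -3p + 6
  13p - 3 = -3p + 6  ⇒  16p = 9  ⇒  p = 9/16.

p = 9/16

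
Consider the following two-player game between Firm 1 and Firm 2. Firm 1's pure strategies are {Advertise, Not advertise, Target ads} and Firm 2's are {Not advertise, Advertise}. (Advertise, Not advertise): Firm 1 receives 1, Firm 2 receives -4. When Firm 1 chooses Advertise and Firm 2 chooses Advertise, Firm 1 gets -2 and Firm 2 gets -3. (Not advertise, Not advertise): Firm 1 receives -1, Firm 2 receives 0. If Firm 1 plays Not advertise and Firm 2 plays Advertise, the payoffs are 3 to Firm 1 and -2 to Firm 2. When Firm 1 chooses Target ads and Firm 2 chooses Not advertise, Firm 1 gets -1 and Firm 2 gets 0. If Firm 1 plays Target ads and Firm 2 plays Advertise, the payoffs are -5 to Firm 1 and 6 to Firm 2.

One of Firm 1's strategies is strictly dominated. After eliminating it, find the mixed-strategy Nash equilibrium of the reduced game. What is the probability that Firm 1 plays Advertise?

Firm 1's strategy Target ads is strictly dominated by Advertise: 1 > -1 and -2 > -5. Eliminate Target ads.
Firm 2's indifference between Not advertise and Advertise determines Firm 1's mixing probability p:
  Firm 2's expected payoff from Not advertise: p·(-4) + (1−p)·0 = -4p
  Firm 2's expected payoff from Advertise: p·(-3) + (1−p)·(-2) = -p - 2
  -4p = -p - 2  ⇒  -3p = -2  ⇒  p = 2/3.

p = 2/3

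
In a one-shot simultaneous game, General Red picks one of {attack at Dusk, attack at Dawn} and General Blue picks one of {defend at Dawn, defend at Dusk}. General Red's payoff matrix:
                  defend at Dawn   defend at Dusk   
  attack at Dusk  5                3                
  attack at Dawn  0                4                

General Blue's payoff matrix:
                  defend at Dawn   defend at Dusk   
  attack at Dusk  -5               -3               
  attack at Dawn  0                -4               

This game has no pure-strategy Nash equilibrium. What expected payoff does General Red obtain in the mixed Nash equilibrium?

For General Red to be willing to mix, General Red must be indifferent between attack at Dusk and attack at Dawn, which pins down General Blue's mix.
  General Red's payoff to attack at Dusk: q·5 + (1−q)·3 = 2q + 3
  General Red's payoff to attack at Dawn: q·0 + (1−q)·4 = -4q + 4
  2q + 3 = -4q + 4  ⇒  6q = 1  ⇒  q = 1/6.
At equilibrium General Red is indifferent across rows, so General Red's payoff equals the payoff from attack at Dusk: (1/6)·5 + (5/6)·3 = 10/3.

10/3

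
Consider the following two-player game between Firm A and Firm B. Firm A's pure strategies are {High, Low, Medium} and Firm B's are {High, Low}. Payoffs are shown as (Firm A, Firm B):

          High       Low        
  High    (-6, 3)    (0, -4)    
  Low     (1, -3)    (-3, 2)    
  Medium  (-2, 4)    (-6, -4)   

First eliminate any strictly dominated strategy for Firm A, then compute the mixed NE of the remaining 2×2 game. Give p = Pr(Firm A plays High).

Firm A's strategy Medium is strictly dominated by Low: 1 > -2 and -3 > -6. Eliminate Medium.
For Firm B to be willing to mix, Firm B must be indifferent between High and Low, which pins down Firm A's mix.
  Firm B's payoff to High: p·3 + (1−p)·(-3) = 6p - 3
  Firm B's payoff to Low: p·(-4) + (1−p)·2 = -6p + 2
  6p - 3 = -6p + 2  ⇒  12p = 5  ⇒  p = 5/12.

p = 5/12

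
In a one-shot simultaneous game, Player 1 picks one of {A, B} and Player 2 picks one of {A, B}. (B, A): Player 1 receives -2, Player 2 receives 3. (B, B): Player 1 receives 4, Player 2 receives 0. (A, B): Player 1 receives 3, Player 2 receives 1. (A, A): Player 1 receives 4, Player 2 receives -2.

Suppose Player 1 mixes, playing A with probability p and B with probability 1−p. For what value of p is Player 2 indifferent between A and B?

p = 1/2

Player 1's mix must leave Player 2 indifferent between A and B.
  Player 2's payoff to A: p·(-2) + (1−p)·3 = -5p + 3
  Player 2's payoff to B: p·1 + (1−p)·0 = p
  -5p + 3 = p  ⇒  -6p = -3  ⇒  p = 1/2.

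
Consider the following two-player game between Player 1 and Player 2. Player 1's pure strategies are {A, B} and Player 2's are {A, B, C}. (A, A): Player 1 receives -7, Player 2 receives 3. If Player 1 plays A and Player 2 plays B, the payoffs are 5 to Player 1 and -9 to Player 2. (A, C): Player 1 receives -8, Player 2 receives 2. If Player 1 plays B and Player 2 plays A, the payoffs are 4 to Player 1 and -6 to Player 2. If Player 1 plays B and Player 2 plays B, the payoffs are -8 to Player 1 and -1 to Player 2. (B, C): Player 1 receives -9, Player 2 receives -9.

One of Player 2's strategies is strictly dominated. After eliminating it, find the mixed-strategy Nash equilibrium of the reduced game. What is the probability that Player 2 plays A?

Player 2's strategy C is strictly dominated by A: 3 > 2 and -6 > -9. Eliminate C.
Player 1's indifference between A and B determines Player 2's mixing probability q:
  Player 1's expected payoff from A: q·(-7) + (1−q)·5 = -12q + 5
  Player 1's expected payoff from B: q·4 + (1−q)·(-8) = 12q - 8
  -12q + 5 = 12q - 8  ⇒  -24q = -13  ⇒  q = 13/24.

q = 13/24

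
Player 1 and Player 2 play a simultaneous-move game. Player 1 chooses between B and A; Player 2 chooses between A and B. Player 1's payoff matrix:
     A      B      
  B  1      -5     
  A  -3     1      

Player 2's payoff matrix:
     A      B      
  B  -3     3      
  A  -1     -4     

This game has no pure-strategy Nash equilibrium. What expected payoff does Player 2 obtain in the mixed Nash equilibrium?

-5/3

Player 1's mix must leave Player 2 indifferent between A and B.
  Player 2's payoff from A: p·(-3) + (1−p)·(-1) = -2p - 1
  Player 2's payoff from B: p·3 + (1−p)·(-4) = 7p - 4
  -2p - 1 = 7p - 4  ⇒  -9p = -3  ⇒  p = 1/3.
At equilibrium Player 2 is indifferent across columns, so Player 2's payoff equals the payoff from A: (1/3)·(-3) + (2/3)·(-1) = -5/3.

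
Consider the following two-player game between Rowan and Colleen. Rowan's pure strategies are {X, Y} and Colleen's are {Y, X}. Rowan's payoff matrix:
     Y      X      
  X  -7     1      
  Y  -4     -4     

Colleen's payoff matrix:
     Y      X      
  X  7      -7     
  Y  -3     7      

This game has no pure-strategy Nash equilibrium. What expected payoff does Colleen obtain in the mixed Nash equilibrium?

Set Colleen's expected payoff from Y equal to that from X:
  Colleen's payoff from Y: p·7 + (1−p)·(-3) = 10p - 3
  Colleen's payoff from X: p·(-7) + (1−p)·7 = -14p + 7
  10p - 3 = -14p + 7  ⇒  24p = 10  ⇒  p = 5/12.
At equilibrium Colleen is indifferent across columns, so Colleen's payoff equals the payoff from Y: (5/12)·7 + (7/12)·(-3) = 7/6.

7/6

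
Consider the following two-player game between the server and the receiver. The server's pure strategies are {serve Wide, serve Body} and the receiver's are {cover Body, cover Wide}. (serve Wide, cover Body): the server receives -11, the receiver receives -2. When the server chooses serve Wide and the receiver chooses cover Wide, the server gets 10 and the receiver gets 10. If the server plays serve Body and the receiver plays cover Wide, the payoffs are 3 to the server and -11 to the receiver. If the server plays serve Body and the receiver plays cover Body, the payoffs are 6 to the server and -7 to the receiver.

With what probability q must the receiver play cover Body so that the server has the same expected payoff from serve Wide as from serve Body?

The server's indifference between serve Wide and serve Body determines the receiver's mixing probability q:
  the server's expected payoff from serve Wide: q·(-11) + (1−q)·10 = -21q + 10
  the server's expected payoff from serve Body: q·6 + (1−q)·3 = 3q + 3
  -21q + 10 = 3q + 3  ⇒  -24q = -7  ⇒  q = 7/24.

q = 7/24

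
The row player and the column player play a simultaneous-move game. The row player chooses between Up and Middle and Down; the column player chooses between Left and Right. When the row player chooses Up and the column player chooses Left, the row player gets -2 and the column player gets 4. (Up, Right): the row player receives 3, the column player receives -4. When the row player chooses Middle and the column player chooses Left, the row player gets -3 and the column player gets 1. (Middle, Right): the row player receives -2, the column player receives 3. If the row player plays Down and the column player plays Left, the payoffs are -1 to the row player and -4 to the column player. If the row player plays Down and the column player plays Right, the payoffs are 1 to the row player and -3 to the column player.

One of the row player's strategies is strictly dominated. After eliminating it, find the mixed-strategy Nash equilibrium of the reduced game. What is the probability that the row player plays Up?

The row player's strategy Middle is strictly dominated by Down: -1 > -3 and 1 > -2. Eliminate Middle.
Set the column player's expected payoff from Left equal to that from Right:
  the column player's payoff from Left: p·4 + (1−p)·(-4) = 8p - 4
  the column player's payoff from Right: p·(-4) + (1−p)·(-3) = -p - 3
  8p - 4 = -p - 3  ⇒  9p = 1  ⇒  p = 1/9.

p = 1/9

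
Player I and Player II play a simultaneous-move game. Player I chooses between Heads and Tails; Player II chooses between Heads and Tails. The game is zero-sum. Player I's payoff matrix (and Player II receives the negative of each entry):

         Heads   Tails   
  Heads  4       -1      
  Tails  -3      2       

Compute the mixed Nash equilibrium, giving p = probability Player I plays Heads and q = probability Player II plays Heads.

p = 1/2, q = 3/10

Set Player II's expected payoff from Heads equal to that from Tails:
  Player II's expected payoff from Heads: p·(-4) + (1−p)·3 = -7p + 3
  Player II's expected payoff from Tails: p·1 + (1−p)·(-2) = 3p - 2
  -7p + 3 = 3p - 2  ⇒  -10p = -5  ⇒  p = 1/2.
Set Player I's expected payoff from Heads equal to that from Tails:
  Player I's expected payoff from Heads: q·4 + (1−q)·(-1) = 5q - 1
  Player I's expected payoff from Tails: q·(-3) + (1−q)·2 = -5q + 2
  5q - 1 = -5q + 2  ⇒  10q = 3  ⇒  q = 3/10.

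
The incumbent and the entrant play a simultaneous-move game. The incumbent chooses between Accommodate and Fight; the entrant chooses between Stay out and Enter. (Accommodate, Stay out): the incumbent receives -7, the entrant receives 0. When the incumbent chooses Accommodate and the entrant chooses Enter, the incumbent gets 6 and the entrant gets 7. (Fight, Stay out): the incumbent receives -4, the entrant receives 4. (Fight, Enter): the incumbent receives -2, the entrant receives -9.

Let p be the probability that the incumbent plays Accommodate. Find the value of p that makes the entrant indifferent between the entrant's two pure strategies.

p = 13/20

The incumbent's mix must leave the entrant indifferent between Stay out and Enter.
  the entrant's expected payoff from Stay out: p·0 + (1−p)·4 = -4p + 4
  the entrant's expected payoff from Enter: p·7 + (1−p)·(-9) = 16p - 9
  -4p + 4 = 16p - 9  ⇒  -20p = -13  ⇒  p = 13/20.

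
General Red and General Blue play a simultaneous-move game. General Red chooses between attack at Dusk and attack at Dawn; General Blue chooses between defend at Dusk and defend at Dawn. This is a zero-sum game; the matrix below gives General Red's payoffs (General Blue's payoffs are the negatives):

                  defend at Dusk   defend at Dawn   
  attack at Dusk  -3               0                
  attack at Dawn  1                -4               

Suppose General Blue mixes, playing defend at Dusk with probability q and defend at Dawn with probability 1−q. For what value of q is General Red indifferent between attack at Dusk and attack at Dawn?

q = 1/2

General Blue's mix must leave General Red indifferent between attack at Dusk and attack at Dawn.
  General Red's payoff to attack at Dusk: q·(-3) + (1−q)·0 = -3q
  General Red's payoff to attack at Dawn: q·1 + (1−q)·(-4) = 5q - 4
  -3q = 5q - 4  ⇒  -8q = -4  ⇒  q = 1/2.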